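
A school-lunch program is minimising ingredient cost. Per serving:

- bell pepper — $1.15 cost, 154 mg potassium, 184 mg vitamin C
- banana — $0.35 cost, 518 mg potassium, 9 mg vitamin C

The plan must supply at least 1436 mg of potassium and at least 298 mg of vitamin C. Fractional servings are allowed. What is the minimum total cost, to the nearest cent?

bell pepper only: max(1436/154, 298/184) = 9.325 servings → $10.72.
banana only: max(1436/518, 298/9) = 33.11 servings → $11.59.
bell pepper + banana with both tight: 1.506 servings and 2.325 servings → $2.55.
The minimum over all feasible corners is $2.55.

$2.55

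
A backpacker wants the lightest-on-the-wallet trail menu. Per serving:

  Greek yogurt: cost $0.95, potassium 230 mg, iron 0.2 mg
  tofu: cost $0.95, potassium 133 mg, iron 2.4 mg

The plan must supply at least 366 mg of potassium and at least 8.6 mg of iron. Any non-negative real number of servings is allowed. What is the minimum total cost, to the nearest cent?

Minimising a linear cost over {potassium ≥ 366, iron ≥ 8.6, servings ≥ 0} — the optimum is at a vertex, using one or two foods.
Greek yogurt only: max(366/230, 8.6/0.2) = 43 servings → $40.85.
tofu only: max(366/133, 8.6/2.4) = 3.583 servings → $3.40.
Greek yogurt + tofu: the both-tight solution has a negative serving — not a feasible corner.
Cheapest feasible corner: $3.40.

$3.40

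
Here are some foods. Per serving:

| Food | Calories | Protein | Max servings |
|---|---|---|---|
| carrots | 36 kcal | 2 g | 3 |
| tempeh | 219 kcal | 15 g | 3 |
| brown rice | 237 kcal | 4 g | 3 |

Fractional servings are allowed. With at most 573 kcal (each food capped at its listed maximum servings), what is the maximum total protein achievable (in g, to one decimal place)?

39.2 g

Protein per kcal: tempeh 0.06849, carrots 0.05556, brown rice 0.01688.
Take 2.616 servings of tempeh: uses 573 kcal, +39.2 g protein (running total 39.2 g).
Greedy by best ratio exhausts the calories allowance optimally: 39.2 g.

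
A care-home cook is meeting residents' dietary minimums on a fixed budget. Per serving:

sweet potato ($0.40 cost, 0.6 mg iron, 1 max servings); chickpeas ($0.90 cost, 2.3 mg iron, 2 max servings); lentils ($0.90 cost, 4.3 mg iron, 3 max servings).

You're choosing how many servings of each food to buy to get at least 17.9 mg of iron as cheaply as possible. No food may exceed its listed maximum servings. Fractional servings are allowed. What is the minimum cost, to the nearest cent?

Cost per mg of iron: lentils $0.2093, chickpeas $0.3913, sweet potato $0.6667.
Take 3 servings of lentils: +12.9 mg iron for $2.70 (total $2.70, still need 5.0 mg).
Take 2 servings of chickpeas: +4.6 mg iron for $1.80 (total $4.50, still need 0.4 mg).
Take 0.6667 servings of sweet potato: +0.4 mg iron for $0.27 (total $4.77, still need 0.0 mg).
Greedy by cheapest-per-mg is optimal for a single linear constraint, so the minimum cost is $4.77.

$4.77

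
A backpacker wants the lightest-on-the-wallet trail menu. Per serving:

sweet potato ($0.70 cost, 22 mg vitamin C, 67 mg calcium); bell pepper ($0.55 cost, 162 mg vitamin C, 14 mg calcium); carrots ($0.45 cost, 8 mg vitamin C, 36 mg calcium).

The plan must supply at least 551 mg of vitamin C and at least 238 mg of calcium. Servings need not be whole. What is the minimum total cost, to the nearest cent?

A basic optimal solution has at most two foods positive. Try each food alone and each pair with both targets met exactly.
sweet potato only: max(551/22, 238/67) = 25.05 servings → $17.53.
bell pepper only: max(551/162, 238/14) = 17 servings → $9.35.
carrots only: max(551/8, 238/36) = 68.88 servings → $30.99.
sweet potato + bell pepper with both tight: 2.925 servings and 3.004 servings → $3.70.
sweet potato + carrots with both targets exact would need a negative amount; discard.
bell pepper + carrots with both tight: 3.135 servings and 5.392 servings → $4.15.
The minimum over all feasible corners is $3.70.

$3.70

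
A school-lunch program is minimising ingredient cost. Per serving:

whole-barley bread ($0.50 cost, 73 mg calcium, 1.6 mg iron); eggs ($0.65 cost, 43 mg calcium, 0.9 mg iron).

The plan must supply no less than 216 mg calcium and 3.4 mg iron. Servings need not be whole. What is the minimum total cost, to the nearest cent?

$1.48

Two binding constraints pin down two serving amounts, so the optimal mix uses at most two foods. The candidates are each food alone (scaled to the tighter of calcium/iron) and each pair with both constraints tight.
whole-barley bread only: max(216/73, 3.4/1.6) = 2.959 servings → $1.48.
eggs only: max(216/43, 3.4/0.9) = 5.023 servings → $3.27.
whole-barley bread + eggs: the both-tight solution has a negative serving — not a feasible corner.
The minimum over all feasible corners is $1.48.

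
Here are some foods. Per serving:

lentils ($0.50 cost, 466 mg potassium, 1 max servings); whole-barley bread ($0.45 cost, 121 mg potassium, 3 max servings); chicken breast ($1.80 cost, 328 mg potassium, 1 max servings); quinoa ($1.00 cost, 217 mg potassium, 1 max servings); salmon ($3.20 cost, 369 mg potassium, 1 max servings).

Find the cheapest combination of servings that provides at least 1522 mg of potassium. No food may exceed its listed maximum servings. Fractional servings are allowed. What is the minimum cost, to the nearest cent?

$5.93

Cost per mg of potassium: lentils $0.0011, whole-barley bread $0.0037, quinoa $0.0046, chicken breast $0.0055, salmon $0.0087.
Take 1 serving of lentils: +466.0 mg potassium for $0.50 (total $0.50, still need 1056.0 mg).
Take 3 servings of whole-barley bread: +363.0 mg potassium for $1.35 (total $1.85, still need 693.0 mg).
Take 1 serving of quinoa: +217.0 mg potassium for $1.00 (total $2.85, still need 476.0 mg).
Take 1 serving of chicken breast: +328.0 mg potassium for $1.80 (total $4.65, still need 148.0 mg).
Take 0.4011 servings of salmon: +148.0 mg potassium for $1.28 (total $5.93, still need 0.0 mg).
Greedy by cheapest-per-mg is optimal for a single linear constraint, so the minimum cost is $5.93.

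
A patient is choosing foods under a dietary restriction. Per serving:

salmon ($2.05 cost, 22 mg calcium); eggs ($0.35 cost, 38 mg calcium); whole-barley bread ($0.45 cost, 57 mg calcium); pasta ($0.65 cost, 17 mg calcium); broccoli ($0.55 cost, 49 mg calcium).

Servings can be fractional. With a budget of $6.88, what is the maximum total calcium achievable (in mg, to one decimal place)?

Calcium per dollar: whole-barley bread 126.7, eggs 108.6, broccoli 89.09, pasta 26.15, salmon 10.73.
With no serving limits, spend the whole cost allowance on whole-barley bread: $6.88 / $0.45 × 57 mg = 871.5 mg.

871.5 mg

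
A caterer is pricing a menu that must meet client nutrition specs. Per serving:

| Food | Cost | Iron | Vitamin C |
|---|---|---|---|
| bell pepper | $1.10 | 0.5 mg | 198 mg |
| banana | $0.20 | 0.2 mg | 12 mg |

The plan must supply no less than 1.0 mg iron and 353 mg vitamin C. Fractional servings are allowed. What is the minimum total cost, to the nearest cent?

At the optimum either one food covers both requirements or two foods hit both targets exactly; no other combination can be cheaper.
bell pepper only: max(1.0/0.5, 353/198) = 2 servings → $2.20.
banana only: max(1.0/0.2, 353/12) = 29.42 servings → $5.88.
bell pepper + banana with both tight: 1.744 servings and 0.6399 servings → $2.05.
Cheapest feasible corner: $2.05.

$2.05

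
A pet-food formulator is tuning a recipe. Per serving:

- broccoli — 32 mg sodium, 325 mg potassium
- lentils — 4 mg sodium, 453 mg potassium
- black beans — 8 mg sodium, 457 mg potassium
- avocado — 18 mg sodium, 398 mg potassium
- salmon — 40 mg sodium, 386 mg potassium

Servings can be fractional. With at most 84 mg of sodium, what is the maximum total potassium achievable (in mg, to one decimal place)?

Potassium per mg sodium: lentils 113.2, black beans 57.12, avocado 22.11, broccoli 10.16, salmon 9.65.
With no serving limits, spend the whole sodium allowance on lentils: 84 mg / 4 mg × 453 mg = 9513.0 mg.

9513.0 mg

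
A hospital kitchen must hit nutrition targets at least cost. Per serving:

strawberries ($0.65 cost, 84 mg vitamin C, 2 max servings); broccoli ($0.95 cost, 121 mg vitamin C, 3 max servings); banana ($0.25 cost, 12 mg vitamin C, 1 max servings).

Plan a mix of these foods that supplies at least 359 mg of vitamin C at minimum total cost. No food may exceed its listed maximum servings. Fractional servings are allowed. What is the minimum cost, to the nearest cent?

Cost per mg of vitamin C: strawberries $0.0077, broccoli $0.0079, banana $0.0208.
Take 2 servings of strawberries: +168.0 mg vitamin C for $1.30 (total $1.30, still need 191.0 mg).
Take 1.579 servings of broccoli: +191.0 mg vitamin C for $1.50 (total $2.80, still need 0.0 mg).
Filling from the cheapest source first is optimal under one linear minimum: $2.80.

$2.80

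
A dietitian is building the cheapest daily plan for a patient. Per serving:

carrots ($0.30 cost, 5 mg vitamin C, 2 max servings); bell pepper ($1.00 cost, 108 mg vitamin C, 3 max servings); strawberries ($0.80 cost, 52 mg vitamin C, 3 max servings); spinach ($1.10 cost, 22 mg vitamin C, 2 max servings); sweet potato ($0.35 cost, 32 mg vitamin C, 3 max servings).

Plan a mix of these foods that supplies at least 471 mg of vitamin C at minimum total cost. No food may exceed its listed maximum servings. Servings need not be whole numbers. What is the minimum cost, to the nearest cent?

$4.83

Cost per mg of vitamin C: bell pepper $0.0093, sweet potato $0.0109, strawberries $0.0154, spinach $0.0500, carrots $0.0600.
Take 3 servings of bell pepper: +324.0 mg vitamin C for $3.00 (total $3.00, still need 147.0 mg).
Take 3 servings of sweet potato: +96.0 mg vitamin C for $1.05 (total $4.05, still need 51.0 mg).
Take 0.9808 servings of strawberries: +51.0 mg vitamin C for $0.78 (total $4.83, still need 0.0 mg).
Filling from the cheapest source first is optimal under one linear minimum: $4.83.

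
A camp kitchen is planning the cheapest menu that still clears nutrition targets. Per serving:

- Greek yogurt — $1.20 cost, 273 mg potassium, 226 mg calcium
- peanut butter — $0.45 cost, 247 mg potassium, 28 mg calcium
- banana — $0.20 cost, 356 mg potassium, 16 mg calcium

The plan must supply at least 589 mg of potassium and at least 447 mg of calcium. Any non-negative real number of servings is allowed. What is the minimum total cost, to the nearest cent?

$2.39

For a min-cost LP with two ≥-constraints, a basic feasible solution has at most two positive variables.
Greek yogurt only: max(589/273, 447/226) = 2.158 servings → $2.59.
peanut butter only: max(589/247, 447/28) = 15.96 servings → $7.18.
banana only: max(589/356, 447/16) = 27.94 servings → $5.59.
Greek yogurt + peanut butter with both tight: 1.949 servings and 0.23 servings → $2.44.
Greek yogurt + banana with both tight: 1.968 servings and 0.1457 servings → $2.39.
peanut butter + banana with both targets exact would need a negative amount; discard.
The minimum over all feasible corners is $2.39.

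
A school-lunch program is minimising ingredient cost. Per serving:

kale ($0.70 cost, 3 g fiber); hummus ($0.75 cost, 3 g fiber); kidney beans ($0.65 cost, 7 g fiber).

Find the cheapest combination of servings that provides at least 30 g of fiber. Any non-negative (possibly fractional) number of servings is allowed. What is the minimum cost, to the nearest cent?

Cost per g of fiber: kidney beans $0.0929, kale $0.2333, hummus $0.2500.
With no serving limits, use only kidney beans: 30 g / 7 g = 4.286 servings × $0.65 = $2.79.

$2.79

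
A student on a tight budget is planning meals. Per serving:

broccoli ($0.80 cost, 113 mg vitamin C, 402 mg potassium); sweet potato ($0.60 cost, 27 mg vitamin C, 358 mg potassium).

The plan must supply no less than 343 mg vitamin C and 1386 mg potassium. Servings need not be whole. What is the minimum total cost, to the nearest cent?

An LP optimum is at a vertex; with two nutrient constraints at most two foods are used. Check each candidate.
broccoli only: max(343/113, 1386/402) = 3.448 servings → $2.76.
sweet potato only: max(343/27, 1386/358) = 12.7 servings → $7.62.
broccoli + sweet potato with both tight: 2.884 servings and 0.6328 servings → $2.69.
Cheapest feasible corner: $2.69.

$2.69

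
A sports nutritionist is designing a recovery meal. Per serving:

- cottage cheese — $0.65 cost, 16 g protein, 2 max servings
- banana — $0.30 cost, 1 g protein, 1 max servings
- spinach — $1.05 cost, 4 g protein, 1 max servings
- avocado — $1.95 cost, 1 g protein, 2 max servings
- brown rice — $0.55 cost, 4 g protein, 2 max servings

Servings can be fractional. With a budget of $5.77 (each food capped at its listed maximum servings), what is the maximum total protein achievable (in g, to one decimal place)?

Protein per dollar: cottage cheese 24.62, brown rice 7.273, spinach 3.81, banana 3.333, avocado 0.5128.
Take 2 servings of cottage cheese: spends $1.30, +32.0 g protein (running total 32.0 g).
Take 2 servings of brown rice: spends $1.10, +8.0 g protein (running total 40.0 g).
Take 1 serving of spinach: spends $1.05, +4.0 g protein (running total 44.0 g).
Take 1 serving of banana: spends $0.30, +1.0 g protein (running total 45.0 g).
Take 1.036 servings of avocado: spends $2.02, +1.0 g protein (running total 46.0 g).
Filling greedily by protein-per-dollar is optimal for one linear limit, giving 46.0 g.

46.0 g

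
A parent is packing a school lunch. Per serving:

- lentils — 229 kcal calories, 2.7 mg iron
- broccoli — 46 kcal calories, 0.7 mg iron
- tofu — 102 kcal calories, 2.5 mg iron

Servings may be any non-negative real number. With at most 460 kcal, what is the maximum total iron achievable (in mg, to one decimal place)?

11.3 mg

Iron per kcal: tofu 0.02451, broccoli 0.01522, lentils 0.01179.
With no serving limits, spend the whole calories allowance on tofu: 460 kcal / 102 kcal × 2.5 mg = 11.3 mg.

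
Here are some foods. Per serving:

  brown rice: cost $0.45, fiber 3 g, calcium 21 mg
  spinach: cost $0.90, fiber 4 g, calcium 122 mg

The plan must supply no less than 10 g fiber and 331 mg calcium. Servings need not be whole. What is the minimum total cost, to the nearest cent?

An LP optimum is at a vertex; with two nutrient constraints at most two foods are used. Check each candidate.
brown rice only: max(10/3, 331/21) = 15.76 servings → $7.09.
spinach only: max(10/4, 331/122) = 2.713 servings → $2.44.
brown rice + spinach: the both-tight solution has a negative serving — not a feasible corner.
So the least-cost plan costs $2.44.

$2.44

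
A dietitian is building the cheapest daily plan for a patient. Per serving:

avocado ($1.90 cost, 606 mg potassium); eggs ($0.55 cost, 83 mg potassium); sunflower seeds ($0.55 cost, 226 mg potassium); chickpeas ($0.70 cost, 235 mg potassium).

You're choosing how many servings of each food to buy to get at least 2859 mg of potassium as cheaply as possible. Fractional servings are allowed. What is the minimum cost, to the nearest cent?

$6.96

Cost per mg of potassium: sunflower seeds $0.0024, chickpeas $0.0030, avocado $0.0031, eggs $0.0066.
With no serving limits, use only sunflower seeds: 2859 mg / 226 mg = 12.65 servings × $0.55 = $6.96.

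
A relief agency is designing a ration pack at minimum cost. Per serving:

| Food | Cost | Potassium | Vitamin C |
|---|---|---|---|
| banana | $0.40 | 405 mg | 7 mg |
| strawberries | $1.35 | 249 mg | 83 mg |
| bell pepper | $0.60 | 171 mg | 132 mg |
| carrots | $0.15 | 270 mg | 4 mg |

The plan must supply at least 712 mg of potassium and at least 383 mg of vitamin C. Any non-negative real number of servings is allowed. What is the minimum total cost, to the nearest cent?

$1.85

Two binding constraints pin down two serving amounts, so the optimal mix uses at most two foods. The candidates are each food alone (scaled to the tighter of potassium/vitamin C) and each pair with both constraints tight.
banana only: max(712/405, 383/7) = 54.71 servings → $21.89.
strawberries only: max(712/249, 383/83) = 4.614 servings → $6.23.
bell pepper only: max(712/171, 383/132) = 4.164 servings → $2.50.
carrots only: max(712/270, 383/4) = 95.75 servings → $14.36.
banana + strawberries: the both-tight solution has a negative serving — not a feasible corner.
banana + bell pepper with both tight: 0.5451 servings and 2.873 servings → $1.94.
banana + carrots: intersection lies outside the first quadrant.
strawberries + bell pepper with both tight: 1.526 servings and 1.942 servings → $3.22.
strawberries + carrots with both targets exact would need a negative amount; discard.
bell pepper + carrots with both tight: 2.877 servings and 0.8151 servings → $1.85.
So the least-cost plan costs $1.85.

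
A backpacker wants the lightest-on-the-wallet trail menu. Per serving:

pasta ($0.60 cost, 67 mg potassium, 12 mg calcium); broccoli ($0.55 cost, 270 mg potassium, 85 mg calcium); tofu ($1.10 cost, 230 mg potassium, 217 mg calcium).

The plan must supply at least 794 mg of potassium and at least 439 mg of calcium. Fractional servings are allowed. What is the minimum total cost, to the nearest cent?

$2.44

Compare the cost at each extreme point of the feasible region.
pasta only: max(794/67, 439/12) = 36.58 servings → $21.95.
broccoli only: max(794/270, 439/85) = 5.165 servings → $2.84.
tofu only: max(794/230, 439/217) = 3.452 servings → $3.80.
pasta + broccoli with both targets exact would need a negative amount; discard.
pasta + tofu with both tight: 6.056 servings and 1.688 servings → $5.49.
broccoli + tofu with both tight: 1.827 servings and 1.307 servings → $2.44.
Cheapest feasible corner: $2.44.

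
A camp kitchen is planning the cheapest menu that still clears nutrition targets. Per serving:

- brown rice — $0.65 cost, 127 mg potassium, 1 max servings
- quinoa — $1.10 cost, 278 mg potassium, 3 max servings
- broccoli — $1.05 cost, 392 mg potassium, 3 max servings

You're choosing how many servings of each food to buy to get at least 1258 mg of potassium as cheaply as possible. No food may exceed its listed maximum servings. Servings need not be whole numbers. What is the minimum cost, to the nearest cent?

Cost per mg of potassium: broccoli $0.0027, quinoa $0.0040, brown rice $0.0051.
Take 3 servings of broccoli: +1176.0 mg potassium for $3.15 (total $3.15, still need 82.0 mg).
Take 0.295 servings of quinoa: +82.0 mg potassium for $0.32 (total $3.47, still need 0.0 mg).
Greedy by cheapest-per-mg is optimal for a single linear constraint, so the minimum cost is $3.47.

$3.47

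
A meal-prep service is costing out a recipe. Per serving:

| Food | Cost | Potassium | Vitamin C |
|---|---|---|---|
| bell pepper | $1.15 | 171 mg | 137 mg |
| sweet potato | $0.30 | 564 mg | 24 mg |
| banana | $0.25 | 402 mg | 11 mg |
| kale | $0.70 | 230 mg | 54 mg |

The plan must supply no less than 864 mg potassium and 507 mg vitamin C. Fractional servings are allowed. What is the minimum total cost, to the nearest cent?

$4.30

Minimising a linear cost over {potassium ≥ 864, vitamin C ≥ 507, servings ≥ 0} — the optimum is at a vertex, using one or two foods.
bell pepper only: max(864/171, 507/137) = 5.053 servings → $5.81.
sweet potato only: max(864/564, 507/24) = 21.12 servings → $6.34.
banana only: max(864/402, 507/11) = 46.09 servings → $11.52.
kale only: max(864/230, 507/54) = 9.389 servings → $6.57.
bell pepper + sweet potato with both tight: 3.625 servings and 0.4329 servings → $4.30.
bell pepper + banana with both tight: 3.653 servings and 0.5954 servings → $4.35.
bell pepper + kale with both tight: 3.14 servings and 1.422 servings → $4.61.
sweet potato + banana with both targets exact would need a negative amount; discard.
sweet potato + kale: intersection lies outside the first quadrant.
banana + kale: the both-tight solution has a negative serving — not a feasible corner.
So the least-cost plan costs $4.30.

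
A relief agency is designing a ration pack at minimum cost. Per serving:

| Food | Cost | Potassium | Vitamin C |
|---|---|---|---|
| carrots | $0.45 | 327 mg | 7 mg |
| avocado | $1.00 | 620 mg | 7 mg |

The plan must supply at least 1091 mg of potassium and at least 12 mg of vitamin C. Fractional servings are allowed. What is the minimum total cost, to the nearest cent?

For a min-cost LP with two ≥-constraints, a basic feasible solution has at most two positive variables.
carrots only: max(1091/327, 12/7) = 3.336 servings → $1.50.
avocado only: max(1091/620, 12/7) = 1.76 servings → $1.76.
carrots + avocado: the both-tight solution has a negative serving — not a feasible corner.
Cheapest feasible corner: $1.50.

$1.50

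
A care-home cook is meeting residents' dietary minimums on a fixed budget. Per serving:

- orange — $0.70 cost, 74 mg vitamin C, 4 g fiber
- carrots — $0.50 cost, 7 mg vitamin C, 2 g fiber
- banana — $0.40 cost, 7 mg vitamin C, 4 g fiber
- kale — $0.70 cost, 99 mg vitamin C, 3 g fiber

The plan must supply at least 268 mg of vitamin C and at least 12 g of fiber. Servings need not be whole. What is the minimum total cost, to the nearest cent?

Check every corner: each single food scaled to meet both minima, and each pair solved so both constraints bind.
orange only: max(268/74, 12/4) = 3.622 servings → $2.54.
carrots only: max(268/7, 12/2) = 38.29 servings → $19.14.
banana only: max(268/7, 12/4) = 38.29 servings → $15.31.
kale only: max(268/99, 12/3) = 4 servings → $2.80.
orange + carrots: the both-tight solution has a negative serving — not a feasible corner.
orange + banana: the both-tight solution has a negative serving — not a feasible corner.
orange + kale with both tight: 2.207 servings and 1.057 servings → $2.29.
carrots + banana with both targets exact would need a negative amount; discard.
carrots + kale with both tight: 2.169 servings and 2.554 servings → $2.87.
banana + kale with both tight: 1.024 servings and 2.635 servings → $2.25.
Cheapest feasible corner: $2.25.

$2.25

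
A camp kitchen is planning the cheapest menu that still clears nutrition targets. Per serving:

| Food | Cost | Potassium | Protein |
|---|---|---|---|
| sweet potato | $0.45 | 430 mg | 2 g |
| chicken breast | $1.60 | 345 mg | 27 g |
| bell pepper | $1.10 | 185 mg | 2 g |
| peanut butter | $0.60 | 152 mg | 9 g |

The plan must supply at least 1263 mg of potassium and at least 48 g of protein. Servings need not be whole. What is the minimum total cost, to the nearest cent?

$3.38

For a min-cost LP with two ≥-constraints, a basic feasible solution has at most two positive variables.
sweet potato only: max(1263/430, 48/2) = 24 servings → $10.80.
chicken breast only: max(1263/345, 48/27) = 3.661 servings → $5.86.
bell pepper only: max(1263/185, 48/2) = 24 servings → $26.40.
peanut butter only: max(1263/152, 48/9) = 8.309 servings → $4.99.
sweet potato + chicken breast with both tight: 1.606 servings and 1.659 servings → $3.38.
sweet potato + bell pepper with both targets exact would need a negative amount; discard.
sweet potato + peanut butter with both tight: 1.142 servings and 5.08 servings → $3.56.
chicken breast + bell pepper with both tight: 1.476 servings and 4.075 servings → $6.84.
chicken breast + peanut butter: intersection lies outside the first quadrant.
bell pepper + peanut butter with both tight: 2.991 servings and 4.669 servings → $6.09.
So the least-cost plan costs $3.38.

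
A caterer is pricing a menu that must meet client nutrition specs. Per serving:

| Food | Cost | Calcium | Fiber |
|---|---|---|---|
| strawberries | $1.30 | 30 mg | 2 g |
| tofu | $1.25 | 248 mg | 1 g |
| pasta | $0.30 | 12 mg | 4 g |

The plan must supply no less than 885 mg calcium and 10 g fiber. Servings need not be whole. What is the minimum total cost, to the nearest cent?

$4.85

A basic optimal solution has at most two foods positive. Try each food alone and each pair with both targets met exactly.
strawberries only: max(885/30, 10/2) = 29.5 servings → $38.35.
tofu only: max(885/248, 10/1) = 10 servings → $12.50.
pasta only: max(885/12, 10/4) = 73.75 servings → $22.12.
strawberries + tofu with both tight: 3.423 servings and 3.155 servings → $8.39.
strawberries + pasta with both targets exact would need a negative amount; discard.
tofu + pasta with both tight: 3.49 servings and 1.628 servings → $4.85.
Cheapest feasible corner: $4.85.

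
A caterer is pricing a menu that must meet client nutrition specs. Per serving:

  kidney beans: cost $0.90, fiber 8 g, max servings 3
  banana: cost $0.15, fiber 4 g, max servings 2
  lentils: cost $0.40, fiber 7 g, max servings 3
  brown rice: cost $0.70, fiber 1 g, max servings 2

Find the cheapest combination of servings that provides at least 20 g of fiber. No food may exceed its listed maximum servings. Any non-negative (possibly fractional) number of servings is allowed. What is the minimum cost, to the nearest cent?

Cost per g of fiber: banana $0.0375, lentils $0.0571, kidney beans $0.1125, brown rice $0.7000.
Take 2 servings of banana: +8.0 g fiber for $0.30 (total $0.30, still need 12.0 g).
Take 1.714 servings of lentils: +12.0 g fiber for $0.69 (total $0.99, still need 0.0 g).
Greedy by cheapest-per-g is optimal for a single linear constraint, so the minimum cost is $0.99.

$0.99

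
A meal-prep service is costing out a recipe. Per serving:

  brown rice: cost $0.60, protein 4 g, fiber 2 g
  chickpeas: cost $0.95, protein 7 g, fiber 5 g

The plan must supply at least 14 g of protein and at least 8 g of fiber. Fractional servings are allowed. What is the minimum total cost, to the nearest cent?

$1.90

With two linear requirements the optimum uses one or two foods; enumerate the corners.
brown rice only: max(14/4, 8/2) = 4 servings → $2.40.
chickpeas only: max(14/7, 8/5) = 2 servings → $1.90.
brown rice + chickpeas with both tight: 2.333 servings and 0.6667 servings → $2.03.
The minimum over all feasible corners is $1.90.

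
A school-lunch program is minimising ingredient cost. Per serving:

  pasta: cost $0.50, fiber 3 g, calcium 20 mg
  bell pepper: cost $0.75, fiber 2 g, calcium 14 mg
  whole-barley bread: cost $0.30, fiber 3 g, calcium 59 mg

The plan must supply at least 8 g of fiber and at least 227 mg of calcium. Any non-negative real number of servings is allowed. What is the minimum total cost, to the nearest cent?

$1.15

This is a tiny linear program; its minimum lies at a vertex of the feasible set. List the vertices and price them.
pasta only: max(8/3, 227/20) = 11.35 servings → $5.67.
bell pepper only: max(8/2, 227/14) = 16.21 servings → $12.16.
whole-barley bread only: max(8/3, 227/59) = 3.847 servings → $1.15.
pasta + bell pepper with both targets exact would need a negative amount; discard.
pasta + whole-barley bread with both targets exact would need a negative amount; discard.
bell pepper + whole-barley bread: the both-tight solution has a negative serving — not a feasible corner.
The minimum over all feasible corners is $1.15.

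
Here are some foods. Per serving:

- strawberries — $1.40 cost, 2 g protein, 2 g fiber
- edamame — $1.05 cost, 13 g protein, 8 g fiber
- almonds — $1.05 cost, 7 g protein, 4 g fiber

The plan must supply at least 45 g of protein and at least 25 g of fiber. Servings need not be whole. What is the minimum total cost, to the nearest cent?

A basic optimal solution has at most two foods positive. Try each food alone and each pair with both targets met exactly.
strawberries only: max(45/2, 25/2) = 22.5 servings → $31.50.
edamame only: max(45/13, 25/8) = 3.462 servings → $3.63.
almonds only: max(45/7, 25/4) = 6.429 servings → $6.75.
strawberries + edamame with both targets exact would need a negative amount; discard.
strawberries + almonds: the both-tight solution has a negative serving — not a feasible corner.
edamame + almonds with both targets exact would need a negative amount; discard.
So the least-cost plan costs $3.63.

$3.63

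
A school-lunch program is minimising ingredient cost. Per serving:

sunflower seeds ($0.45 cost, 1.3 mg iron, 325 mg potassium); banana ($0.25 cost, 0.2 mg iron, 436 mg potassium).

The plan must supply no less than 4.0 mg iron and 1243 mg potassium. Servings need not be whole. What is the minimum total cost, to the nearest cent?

$1.50

The cheapest plan sits at a corner of the feasible region — with two constraints it uses at most two foods.
sunflower seeds only: max(4.0/1.3, 1243/325) = 3.825 servings → $1.72.
banana only: max(4.0/0.2, 1243/436) = 20 servings → $5.00.
sunflower seeds + banana with both tight: 2.98 servings and 0.6295 servings → $1.50.
Cheapest feasible corner: $1.50.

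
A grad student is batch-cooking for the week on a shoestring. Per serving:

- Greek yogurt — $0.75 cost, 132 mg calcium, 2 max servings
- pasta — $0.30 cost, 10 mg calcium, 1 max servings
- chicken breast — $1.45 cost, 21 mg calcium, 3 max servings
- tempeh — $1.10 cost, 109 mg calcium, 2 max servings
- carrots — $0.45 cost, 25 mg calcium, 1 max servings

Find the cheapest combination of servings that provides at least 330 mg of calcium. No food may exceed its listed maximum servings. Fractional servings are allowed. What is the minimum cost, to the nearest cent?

Cost per mg of calcium: Greek yogurt $0.0057, tempeh $0.0101, carrots $0.0180, pasta $0.0300, chicken breast $0.0690.
Take 2 servings of Greek yogurt: +264.0 mg calcium for $1.50 (total $1.50, still need 66.0 mg).
Take 0.6055 servings of tempeh: +66.0 mg calcium for $0.67 (total $2.17, still need 0.0 mg).
Greedy by cheapest-per-mg is optimal for a single linear constraint, so the minimum cost is $2.17.

$2.17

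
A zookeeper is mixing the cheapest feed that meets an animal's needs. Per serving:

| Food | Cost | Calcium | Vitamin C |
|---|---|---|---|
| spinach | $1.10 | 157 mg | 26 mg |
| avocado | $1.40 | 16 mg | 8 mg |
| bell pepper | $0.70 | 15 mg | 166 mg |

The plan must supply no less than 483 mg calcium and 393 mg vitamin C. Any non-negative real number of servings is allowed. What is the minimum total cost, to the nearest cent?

Compare the cost at each extreme point of the feasible region.
spinach only: max(483/157, 393/26) = 15.12 servings → $16.63.
avocado only: max(483/16, 393/8) = 49.12 servings → $68.78.
bell pepper only: max(483/15, 393/166) = 32.2 servings → $22.54.
spinach + avocado with both targets exact would need a negative amount; discard.
spinach + bell pepper with both tight: 2.894 servings and 1.914 servings → $4.52.
avocado + bell pepper with both tight: 29.29 servings and 0.9558 servings → $41.68.
Cheapest feasible corner: $4.52.

$4.52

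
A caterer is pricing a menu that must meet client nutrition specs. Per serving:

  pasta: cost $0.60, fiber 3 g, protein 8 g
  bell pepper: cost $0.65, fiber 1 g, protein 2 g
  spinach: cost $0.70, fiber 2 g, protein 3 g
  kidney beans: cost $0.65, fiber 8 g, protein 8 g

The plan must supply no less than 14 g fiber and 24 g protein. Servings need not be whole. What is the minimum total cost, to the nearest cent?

$1.85

Check every corner: each single food scaled to meet both minima, and each pair solved so both constraints bind.
pasta only: max(14/3, 24/8) = 4.667 servings → $2.80.
bell pepper only: max(14/1, 24/2) = 14 servings → $9.10.
spinach only: max(14/2, 24/3) = 8 servings → $5.60.
kidney beans only: max(14/8, 24/8) = 3 servings → $1.95.
pasta + bell pepper: the both-tight solution has a negative serving — not a feasible corner.
pasta + spinach with both tight: 0.8571 servings and 5.714 servings → $4.51.
pasta + kidney beans with both tight: 2 servings and 1 serving → $1.85.
bell pepper + spinach with both tight: 6 servings and 4 servings → $6.70.
bell pepper + kidney beans with both tight: 10 servings and 0.5 servings → $6.83.
spinach + kidney beans: the both-tight solution has a negative serving — not a feasible corner.
The minimum over all feasible corners is $1.85.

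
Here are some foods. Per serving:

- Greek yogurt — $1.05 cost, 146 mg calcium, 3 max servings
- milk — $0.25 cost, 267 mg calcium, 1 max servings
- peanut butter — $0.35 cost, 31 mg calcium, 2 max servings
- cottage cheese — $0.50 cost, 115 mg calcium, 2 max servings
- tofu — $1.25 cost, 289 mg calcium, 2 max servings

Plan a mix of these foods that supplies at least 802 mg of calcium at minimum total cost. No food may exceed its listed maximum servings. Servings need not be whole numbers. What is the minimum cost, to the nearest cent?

Cost per mg of calcium: milk $0.0009, tofu $0.0043, cottage cheese $0.0043, Greek yogurt $0.0072, peanut butter $0.0113.
Take 1 serving of milk: +267.0 mg calcium for $0.25 (total $0.25, still need 535.0 mg).
Take 1.851 servings of tofu: +535.0 mg calcium for $2.31 (total $2.56, still need 0.0 mg).
Greedy by cheapest-per-mg is optimal for a single linear constraint, so the minimum cost is $2.56.

$2.56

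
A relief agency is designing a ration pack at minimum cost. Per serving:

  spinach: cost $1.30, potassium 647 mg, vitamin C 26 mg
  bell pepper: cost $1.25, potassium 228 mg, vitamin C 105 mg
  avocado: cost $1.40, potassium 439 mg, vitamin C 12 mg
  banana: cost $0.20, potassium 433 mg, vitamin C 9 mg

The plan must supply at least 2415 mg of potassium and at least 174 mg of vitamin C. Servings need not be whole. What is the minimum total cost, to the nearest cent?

spinach only: max(2415/647, 174/26) = 6.692 servings → $8.70.
bell pepper only: max(2415/228, 174/105) = 10.59 servings → $13.24.
avocado only: max(2415/439, 174/12) = 14.5 servings → $20.30.
banana only: max(2415/433, 174/9) = 19.33 servings → $3.87.
spinach + bell pepper with both tight: 3.45 servings and 0.8029 servings → $5.49.
spinach + avocado: the both-tight solution has a negative serving — not a feasible corner.
spinach + banana with both targets exact would need a negative amount; discard.
bell pepper + avocado with both tight: 1.093 servings and 4.933 servings → $8.27.
bell pepper + banana with both tight: 1.235 servings and 4.927 servings → $2.53.
avocado + banana: the both-tight solution has a negative serving — not a feasible corner.
So the least-cost plan costs $2.53.

$2.53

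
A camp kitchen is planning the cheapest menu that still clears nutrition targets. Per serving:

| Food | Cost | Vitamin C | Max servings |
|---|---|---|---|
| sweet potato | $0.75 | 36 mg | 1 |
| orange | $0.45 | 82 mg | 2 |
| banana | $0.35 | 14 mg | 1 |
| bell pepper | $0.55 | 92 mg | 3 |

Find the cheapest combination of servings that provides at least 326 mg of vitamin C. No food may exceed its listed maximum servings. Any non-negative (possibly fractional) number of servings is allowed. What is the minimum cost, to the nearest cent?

Cost per mg of vitamin C: orange $0.0055, bell pepper $0.0060, sweet potato $0.0208, banana $0.0250.
Take 2 servings of orange: +164.0 mg vitamin C for $0.90 (total $0.90, still need 162.0 mg).
Take 1.761 servings of bell pepper: +162.0 mg vitamin C for $0.97 (total $1.87, still need 0.0 mg).
Greedy by cheapest-per-mg is optimal for a single linear constraint, so the minimum cost is $1.87.

$1.87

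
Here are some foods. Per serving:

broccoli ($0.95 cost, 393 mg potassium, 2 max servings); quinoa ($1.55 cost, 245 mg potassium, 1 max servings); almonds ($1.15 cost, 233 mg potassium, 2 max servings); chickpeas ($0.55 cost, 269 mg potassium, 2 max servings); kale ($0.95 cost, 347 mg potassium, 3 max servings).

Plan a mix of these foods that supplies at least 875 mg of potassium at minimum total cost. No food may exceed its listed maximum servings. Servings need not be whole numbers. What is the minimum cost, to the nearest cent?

Cost per mg of potassium: chickpeas $0.0020, broccoli $0.0024, kale $0.0027, almonds $0.0049, quinoa $0.0063.
Take 2 servings of chickpeas: +538.0 mg potassium for $1.10 (total $1.10, still need 337.0 mg).
Take 0.8575 servings of broccoli: +337.0 mg potassium for $0.81 (total $1.91, still need 0.0 mg).
Filling from the cheapest source first is optimal under one linear minimum: $1.91.

$1.91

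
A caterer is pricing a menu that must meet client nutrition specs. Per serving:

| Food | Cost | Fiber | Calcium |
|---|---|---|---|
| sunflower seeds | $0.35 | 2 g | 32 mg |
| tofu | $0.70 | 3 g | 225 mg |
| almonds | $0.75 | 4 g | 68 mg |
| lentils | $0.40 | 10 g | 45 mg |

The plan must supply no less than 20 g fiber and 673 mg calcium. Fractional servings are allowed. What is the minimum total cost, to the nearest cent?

$2.40

Check every corner: each single food scaled to meet both minima, and each pair solved so both constraints bind.
sunflower seeds only: max(20/2, 673/32) = 21.03 servings → $7.36.
tofu only: max(20/3, 673/225) = 6.667 servings → $4.67.
almonds only: max(20/4, 673/68) = 9.897 servings → $7.42.
lentils only: max(20/10, 673/45) = 14.96 servings → $5.98.
sunflower seeds + tofu with both tight: 7.008 servings and 1.994 servings → $3.85.
sunflower seeds + almonds with both targets exact would need a negative amount; discard.
sunflower seeds + lentils with both targets exact would need a negative amount; discard.
tofu + almonds with both tight: 1.914 servings and 3.565 servings → $4.01.
tofu + lentils with both tight: 2.757 servings and 1.173 servings → $2.40.
almonds + lentils: intersection lies outside the first quadrant.
Cheapest feasible corner: $2.40.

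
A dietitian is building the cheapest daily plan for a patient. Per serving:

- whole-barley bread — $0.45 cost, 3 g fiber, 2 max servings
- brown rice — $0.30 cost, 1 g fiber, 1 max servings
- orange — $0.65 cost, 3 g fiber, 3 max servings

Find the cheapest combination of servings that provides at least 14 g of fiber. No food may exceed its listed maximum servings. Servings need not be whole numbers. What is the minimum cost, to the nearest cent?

$2.63

Cost per g of fiber: whole-barley bread $0.1500, orange $0.2167, brown rice $0.3000.
Take 2 servings of whole-barley bread: +6.0 g fiber for $0.90 (total $0.90, still need 8.0 g).
Take 2.667 servings of orange: +8.0 g fiber for $1.73 (total $2.63, still need 0.0 g).
Filling from the cheapest source first is optimal under one linear minimum: $2.63.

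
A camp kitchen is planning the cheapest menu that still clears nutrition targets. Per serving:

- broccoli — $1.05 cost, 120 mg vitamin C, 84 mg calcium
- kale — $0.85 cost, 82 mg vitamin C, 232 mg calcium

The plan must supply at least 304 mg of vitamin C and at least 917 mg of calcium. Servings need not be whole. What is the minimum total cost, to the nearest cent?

$3.36

broccoli only: max(304/120, 917/84) = 10.92 servings → $11.46.
kale only: max(304/82, 917/232) = 3.953 servings → $3.36.
broccoli + kale with both targets exact would need a negative amount; discard.
Cheapest feasible corner: $3.36.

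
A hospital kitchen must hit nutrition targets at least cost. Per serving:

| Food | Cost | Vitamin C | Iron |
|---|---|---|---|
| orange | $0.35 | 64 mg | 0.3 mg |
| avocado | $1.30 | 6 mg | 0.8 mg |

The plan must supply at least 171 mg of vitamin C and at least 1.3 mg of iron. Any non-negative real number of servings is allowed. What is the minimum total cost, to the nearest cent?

$1.52

An LP optimum is at a vertex; with two nutrient constraints at most two foods are used. Check each candidate.
orange only: max(171/64, 1.3/0.3) = 4.333 servings → $1.52.
avocado only: max(171/6, 1.3/0.8) = 28.5 servings → $37.05.
orange + avocado with both tight: 2.611 servings and 0.6457 servings → $1.75.
So the least-cost plan costs $1.52.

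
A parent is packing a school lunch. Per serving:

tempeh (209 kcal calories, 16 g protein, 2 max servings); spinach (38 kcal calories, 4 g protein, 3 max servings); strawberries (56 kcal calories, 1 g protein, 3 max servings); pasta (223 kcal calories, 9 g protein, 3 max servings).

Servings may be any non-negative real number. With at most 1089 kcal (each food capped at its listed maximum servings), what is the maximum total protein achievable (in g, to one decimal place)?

66.5 g

Protein per kcal: spinach 0.1053, tempeh 0.07656, pasta 0.04036, strawberries 0.01786.
Take 3 servings of spinach: uses 114 kcal, +12.0 g protein (running total 12.0 g).
Take 2 servings of tempeh: uses 418 kcal, +32.0 g protein (running total 44.0 g).
Take 2.498 servings of pasta: uses 557 kcal, +22.5 g protein (running total 66.5 g).
Filling greedily by protein-per-kcal is optimal for one linear limit, giving 66.5 g.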